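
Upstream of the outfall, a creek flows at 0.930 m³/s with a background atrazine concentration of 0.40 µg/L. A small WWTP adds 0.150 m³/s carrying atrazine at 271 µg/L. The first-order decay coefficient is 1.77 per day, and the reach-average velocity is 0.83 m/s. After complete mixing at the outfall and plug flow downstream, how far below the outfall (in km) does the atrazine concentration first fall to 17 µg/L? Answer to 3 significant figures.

Mixed concentration C = ΣQC/ΣQ = (0.9300·0.4000 + 0.1500·271.0) / 1.080 = 41.02/1.080 = 37.98 µg/L.
Set 37.98·exp(−k·t) = 17 → t = ln(37.98/17)/k = 39240 s = 10.90 h.
Distance = v·t = 0.83·39240 = 32570 m = 32.57 km.

32.6 km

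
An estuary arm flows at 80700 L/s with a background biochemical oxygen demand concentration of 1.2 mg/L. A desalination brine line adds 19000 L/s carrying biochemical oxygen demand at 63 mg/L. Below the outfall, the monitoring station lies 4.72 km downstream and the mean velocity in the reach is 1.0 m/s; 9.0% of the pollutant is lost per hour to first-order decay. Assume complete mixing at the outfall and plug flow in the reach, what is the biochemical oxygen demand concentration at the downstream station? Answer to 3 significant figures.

Conservation of mass: C = (80700·1.200 + 19000·63.00) / 99700 = 1294000/99700 = 12.98 mg/L.
Travel time t = 4.72·1000 / 1.0 = 4720 s = 1.311 h.
9.0%/h lost → k = −ln(1 − 0.09) = 0.09431 h⁻¹.
First-order decay: C = 12.98·exp(−k·t) = 12.98·0.8837 = 11.47 mg/L.

11.5 mg/L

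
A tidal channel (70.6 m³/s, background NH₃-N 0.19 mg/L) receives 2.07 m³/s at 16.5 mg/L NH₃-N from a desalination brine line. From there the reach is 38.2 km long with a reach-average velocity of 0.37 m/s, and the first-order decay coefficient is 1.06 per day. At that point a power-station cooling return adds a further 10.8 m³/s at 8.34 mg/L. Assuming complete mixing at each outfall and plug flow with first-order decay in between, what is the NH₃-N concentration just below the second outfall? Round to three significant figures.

1.24 mg/L

Mixed concentration C = ΣQC/ΣQ = (70.60·0.1900 + 2.070·16.50) / 72.67 = 47.57/72.67 = 0.6546 mg/L; combined flow 72.67 m³/s.
Travel time t = 38.2·1000 / 0.37 = 103200 s = 28.68 h.
After decay, C = 0.6546 × e^(−kt) = 0.6546 × 0.2818 = 0.1844 mg/L.
At the second outfall, C = (72.67·0.1844 + 10.80·8.340) / (72.67 + 10.80) = 1.240 mg/L.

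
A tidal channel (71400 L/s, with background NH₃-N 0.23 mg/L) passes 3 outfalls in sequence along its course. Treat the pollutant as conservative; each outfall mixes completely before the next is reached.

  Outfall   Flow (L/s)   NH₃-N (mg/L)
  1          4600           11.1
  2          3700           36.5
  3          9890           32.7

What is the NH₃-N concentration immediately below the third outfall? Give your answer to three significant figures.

5.87 mg/L

Outfall 1: combined Q = 76000 L/s; C = (71400·0.2300 + 4600·11.10)/76000 = 0.8879 mg/L.
Outfall 2: combined Q = 79700 L/s; C = (76000·0.8879 + 3700·36.50)/79700 = 2.541 mg/L.
Outfall 3: combined Q = 89590 L/s; C = (79700·2.541 + 9890·32.70)/89590 = 5.870 mg/L.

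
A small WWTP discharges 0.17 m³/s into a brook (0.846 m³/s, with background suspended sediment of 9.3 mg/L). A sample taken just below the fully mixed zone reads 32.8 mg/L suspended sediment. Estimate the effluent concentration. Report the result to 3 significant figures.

150 mg/L

Mass balance: 0.8460·9.300 + 0.1700·Cₑ = 1.016·32.80
→ Cₑ = (1.016·32.80 − 0.8460·9.300) / 0.1700 = 149.7 mg/L.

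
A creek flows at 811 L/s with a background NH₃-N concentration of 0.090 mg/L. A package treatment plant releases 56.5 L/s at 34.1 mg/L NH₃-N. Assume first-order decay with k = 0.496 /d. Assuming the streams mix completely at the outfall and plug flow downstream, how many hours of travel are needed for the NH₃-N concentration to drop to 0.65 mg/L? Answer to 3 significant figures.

61.3 h

Mixed concentration C = ΣQC/ΣQ = (811.0·0.09000 + 56.50·34.10) / 867.5 = 2000/867.5 = 2.305 mg/L.
2.305·exp(−k·t) = 0.65 → t = ln(2.305/0.65)/k = 220500 s = 61.25 h.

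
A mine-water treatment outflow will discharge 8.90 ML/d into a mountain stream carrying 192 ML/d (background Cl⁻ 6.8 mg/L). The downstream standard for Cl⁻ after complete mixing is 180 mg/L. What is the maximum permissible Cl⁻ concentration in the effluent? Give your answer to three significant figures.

At the limit, (Qr·Cr + Qe·Cₑ)/(Qr + Qe) = 180:
Cₑ = (200.9·180 − 192.0·6.800) / 8.900 = 3916 mg/L.

3920 mg/L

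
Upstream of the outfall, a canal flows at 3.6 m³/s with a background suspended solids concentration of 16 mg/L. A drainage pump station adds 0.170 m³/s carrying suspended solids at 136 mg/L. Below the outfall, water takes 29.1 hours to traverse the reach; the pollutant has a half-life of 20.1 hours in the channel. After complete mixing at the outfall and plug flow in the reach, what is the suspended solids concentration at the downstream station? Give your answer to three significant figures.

7.85 mg/L

Mixed concentration C = ΣQC/ΣQ = (3.600·16.00 + 0.1700·136.0) / 3.770 = 80.72/3.770 = 21.41 mg/L.
Half-life 20.1 h → k = ln 2 / 20.1 = 0.03448 h⁻¹ = 0.8276 d⁻¹.
Decay over the reach: 21.41·exp(−kt) = 21.41·0.3666 = 7.849 mg/L.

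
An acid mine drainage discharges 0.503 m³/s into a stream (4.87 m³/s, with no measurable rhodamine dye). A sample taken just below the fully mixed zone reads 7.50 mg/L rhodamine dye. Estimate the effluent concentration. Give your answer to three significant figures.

Mass balance: 4.870·0 + 0.5030·Cₑ = 5.373·7.500
→ Cₑ = (5.373·7.500 − 4.870·0) / 0.5030 = 80.11 mg/L.

80.1 mg/L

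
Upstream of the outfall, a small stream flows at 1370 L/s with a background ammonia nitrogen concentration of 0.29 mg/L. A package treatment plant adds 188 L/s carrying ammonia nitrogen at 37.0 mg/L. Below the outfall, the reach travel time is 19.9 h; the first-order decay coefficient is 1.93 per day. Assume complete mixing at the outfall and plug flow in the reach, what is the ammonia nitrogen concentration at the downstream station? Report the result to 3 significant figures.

0.953 mg/L

Conservation of mass: C = (1370·0.2900 + 188.0·37.00) / 1558 = 7353/1558 = 4.720 mg/L.
First-order decay: C = 4.720·exp(−k·t) = 4.720·0.2018 = 0.9526 mg/L.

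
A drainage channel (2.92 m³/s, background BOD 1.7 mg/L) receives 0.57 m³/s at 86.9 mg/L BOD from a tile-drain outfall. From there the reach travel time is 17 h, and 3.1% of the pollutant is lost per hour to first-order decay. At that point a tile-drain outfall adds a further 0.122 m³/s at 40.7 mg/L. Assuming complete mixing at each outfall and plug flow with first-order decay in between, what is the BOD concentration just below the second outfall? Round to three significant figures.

10.2 mg/L

Mixed concentration C = ΣQC/ΣQ = (2.920·1.700 + 0.5700·86.90) / 3.490 = 54.50/3.490 = 15.62 mg/L; combined flow 3.490 m³/s.
3.1%/h lost → k = −ln(1 − 0.031) = 0.03149 h⁻¹.
First-order decay: C = 15.62·exp(−k·t) = 15.62·0.5855 = 9.142 mg/L.
Second outfall: C = (3.490·9.142 + 0.1220·40.70)/3.612 = 10.21 mg/L.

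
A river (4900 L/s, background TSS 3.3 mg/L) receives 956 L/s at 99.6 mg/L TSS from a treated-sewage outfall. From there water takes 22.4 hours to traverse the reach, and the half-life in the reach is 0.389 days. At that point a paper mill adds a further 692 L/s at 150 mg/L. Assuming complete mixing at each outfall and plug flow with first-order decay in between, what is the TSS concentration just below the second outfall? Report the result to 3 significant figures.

After mixing, C = (4900·3.300 + 956.0·99.60) / 5856 = 111400/5856 = 19.02 mg/L; combined flow 5856 L/s.
Half-life 0.389 d → k = ln 2 / 0.389 = 1.782 d⁻¹.
Applying C = C₀e^(−kt): 19.02 × 0.1896 = 3.606 mg/L.
At the second outfall, C = (5856·3.606 + 692.0·150.0) / (5856 + 692.0) = 19.08 mg/L.

19.1 mg/L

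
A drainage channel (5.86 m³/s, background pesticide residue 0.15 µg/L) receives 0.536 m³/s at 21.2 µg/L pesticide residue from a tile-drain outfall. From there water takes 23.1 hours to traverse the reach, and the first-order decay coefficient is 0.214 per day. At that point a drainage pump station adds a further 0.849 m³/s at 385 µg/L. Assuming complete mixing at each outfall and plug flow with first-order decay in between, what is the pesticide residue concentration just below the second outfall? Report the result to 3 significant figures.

After mixing, C = (5.860·0.1500 + 0.5360·21.20) / 6.396 = 12.24/6.396 = 1.914 µg/L; combined flow 6.396 m³/s.
Decay over the reach: 1.914·exp(−kt) = 1.914·0.8139 = 1.558 µg/L.
Second outfall: C = (6.396·1.558 + 0.8490·385.0)/7.245 = 46.49 µg/L.

46.5 µg/L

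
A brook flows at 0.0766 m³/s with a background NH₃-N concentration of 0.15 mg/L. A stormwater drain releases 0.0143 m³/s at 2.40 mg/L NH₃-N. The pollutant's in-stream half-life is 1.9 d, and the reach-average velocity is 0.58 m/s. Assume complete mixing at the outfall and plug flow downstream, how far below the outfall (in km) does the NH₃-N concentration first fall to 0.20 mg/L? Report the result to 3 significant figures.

127 km

Mass balance: C = (0.07660·0.1500 + 0.01430·2.400) / 0.09090 = 0.04581/0.09090 = 0.5040 mg/L.
Half-life 1.9 d → k = ln 2 / 1.9 = 0.3648 d⁻¹.
Set 0.5040·exp(−k·t) = 0.20 → t = ln(0.5040/0.20)/k = 218900 s = 60.80 h.
Distance = v·t = 0.58·218900 = 126900 m = 126.9 km.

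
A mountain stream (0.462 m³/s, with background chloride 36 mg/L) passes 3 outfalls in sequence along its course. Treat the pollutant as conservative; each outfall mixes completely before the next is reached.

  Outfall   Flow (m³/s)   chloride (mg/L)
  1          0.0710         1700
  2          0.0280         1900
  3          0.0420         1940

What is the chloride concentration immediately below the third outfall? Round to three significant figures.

Outfall 1: combined Q = 0.5330 m³/s; C = (0.4620·36.00 + 0.07100·1700)/0.5330 = 257.7 mg/L.
Outfall 2: combined Q = 0.5610 m³/s; C = (0.5330·257.7 + 0.02800·1900)/0.5610 = 339.6 mg/L.
Outfall 3: combined Q = 0.6030 m³/s; C = (0.5610·339.6 + 0.04200·1940)/0.6030 = 451.1 mg/L.

451 mg/L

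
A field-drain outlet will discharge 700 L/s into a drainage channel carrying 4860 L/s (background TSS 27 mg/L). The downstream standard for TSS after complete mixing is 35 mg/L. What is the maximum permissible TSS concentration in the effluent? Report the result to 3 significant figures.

At the limit, (Qr·Cr + Qe·Cₑ)/(Qr + Qe) = 35:
Cₑ = (5560·35 − 4860·27.00) / 700.0 = 90.54 mg/L.

90.5 mg/L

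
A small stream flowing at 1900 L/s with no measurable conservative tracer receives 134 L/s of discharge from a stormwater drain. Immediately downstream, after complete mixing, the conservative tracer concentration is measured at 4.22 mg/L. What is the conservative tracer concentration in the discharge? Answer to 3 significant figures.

64.1 mg/L

Mass balance: 1900·0 + 134.0·Cₑ = 2034·4.220
→ Cₑ = (2034·4.220 − 1900·0) / 134.0 = 64.06 mg/L.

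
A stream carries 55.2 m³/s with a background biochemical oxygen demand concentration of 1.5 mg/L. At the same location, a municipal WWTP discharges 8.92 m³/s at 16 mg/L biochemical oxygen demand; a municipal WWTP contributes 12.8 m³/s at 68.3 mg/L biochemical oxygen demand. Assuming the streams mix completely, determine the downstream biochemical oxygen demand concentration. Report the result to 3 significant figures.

Mass balance: C = (55.20·1.500 + 8.920·16.00 + 12.80·68.30) / 76.92 = 1100/76.92 = 14.30 mg/L.

14.3 mg/L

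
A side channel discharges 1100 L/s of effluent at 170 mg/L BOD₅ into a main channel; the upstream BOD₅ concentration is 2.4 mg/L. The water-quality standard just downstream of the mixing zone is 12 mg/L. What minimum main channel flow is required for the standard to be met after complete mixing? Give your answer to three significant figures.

18100 L/s

Set C_mix = 12: (Q·2.400 + 1100·170.0) / (Q + 1100) = 12
→ Q = 1100·(170.0 − 12)/(12 − 2.400) = 18100 L/s.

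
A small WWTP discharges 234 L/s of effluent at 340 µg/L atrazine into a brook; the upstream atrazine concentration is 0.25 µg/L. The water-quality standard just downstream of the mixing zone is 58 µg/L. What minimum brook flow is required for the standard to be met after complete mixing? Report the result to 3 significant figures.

1140 L/s

Set C_mix = 58: (Q·0.2500 + 234.0·340.0) / (Q + 234.0) = 58
→ Q = 234.0·(340.0 − 58)/(58 − 0.2500) = 1143 L/s.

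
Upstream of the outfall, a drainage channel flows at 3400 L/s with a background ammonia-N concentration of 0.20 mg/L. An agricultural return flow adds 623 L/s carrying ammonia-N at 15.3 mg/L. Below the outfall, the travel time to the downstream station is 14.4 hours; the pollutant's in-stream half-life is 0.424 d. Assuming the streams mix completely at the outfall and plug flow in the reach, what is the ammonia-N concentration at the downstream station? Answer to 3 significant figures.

Conservation of mass: C = (3400·0.2000 + 623.0·15.30) / 4023 = 10210/4023 = 2.538 mg/L.
Half-life 0.424 d → k = ln 2 / 0.424 = 1.635 d⁻¹.
After decay, C = 2.538 × e^(−kt) = 2.538 × 0.3750 = 0.9519 mg/L.

0.952 mg/L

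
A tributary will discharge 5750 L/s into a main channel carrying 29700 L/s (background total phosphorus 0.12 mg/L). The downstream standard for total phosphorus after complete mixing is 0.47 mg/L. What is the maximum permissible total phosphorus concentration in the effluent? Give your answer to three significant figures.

At the limit, (Qr·Cr + Qe·Cₑ)/(Qr + Qe) = 0.47:
Cₑ = (35450·0.47 − 29700·0.1200) / 5750 = 2.278 mg/L.

2.28 mg/L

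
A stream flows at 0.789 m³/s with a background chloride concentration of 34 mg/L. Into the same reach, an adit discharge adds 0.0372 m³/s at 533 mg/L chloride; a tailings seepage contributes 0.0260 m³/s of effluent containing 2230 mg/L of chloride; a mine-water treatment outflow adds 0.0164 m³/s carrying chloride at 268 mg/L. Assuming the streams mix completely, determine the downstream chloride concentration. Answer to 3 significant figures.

Flow-weighted average: C = (0.7890·34.00 + 0.03720·533.0 + 0.02600·2230 + 0.01640·268.0) / 0.8686 = 109.0/0.8686 = 125.5 mg/L.

126 mg/L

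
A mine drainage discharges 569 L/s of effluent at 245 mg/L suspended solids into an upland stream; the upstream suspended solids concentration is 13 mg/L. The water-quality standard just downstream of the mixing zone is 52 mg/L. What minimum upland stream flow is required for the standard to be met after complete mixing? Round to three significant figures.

2820 L/s

Set C_mix = 52: (Q·13.00 + 569.0·245.0) / (Q + 569.0) = 52
→ Q = 569.0·(245.0 − 52)/(52 − 13.00) = 2816 L/s.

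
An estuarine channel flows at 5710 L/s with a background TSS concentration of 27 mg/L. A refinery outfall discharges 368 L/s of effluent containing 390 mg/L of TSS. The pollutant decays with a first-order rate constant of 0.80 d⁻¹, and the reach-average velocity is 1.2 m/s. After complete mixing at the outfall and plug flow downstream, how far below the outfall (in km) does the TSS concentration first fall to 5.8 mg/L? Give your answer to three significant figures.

277 km

Conservation of mass: C = (5710·27.00 + 368.0·390.0) / 6078 = 297700/6078 = 48.98 mg/L.
Set 48.98·exp(−k·t) = 5.8 → t = ln(48.98/5.8)/k = 230400 s = 64.01 h.
Distance = v·t = 1.2·230400 = 276500 m = 276.5 km.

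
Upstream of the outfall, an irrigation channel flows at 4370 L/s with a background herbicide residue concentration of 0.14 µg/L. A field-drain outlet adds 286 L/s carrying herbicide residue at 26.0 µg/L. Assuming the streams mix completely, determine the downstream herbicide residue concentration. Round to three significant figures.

1.73 µg/L

Mixed concentration C = ΣQC/ΣQ = (4370·0.1400 + 286.0·26.00) / 4656 = 8048/4656 = 1.728 µg/L.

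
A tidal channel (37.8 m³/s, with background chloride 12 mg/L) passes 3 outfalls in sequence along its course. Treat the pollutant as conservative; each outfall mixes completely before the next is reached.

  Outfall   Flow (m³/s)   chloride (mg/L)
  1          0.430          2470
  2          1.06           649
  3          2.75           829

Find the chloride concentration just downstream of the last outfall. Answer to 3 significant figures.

107 mg/L

Outfall 1: combined Q = 38.23 m³/s; C = (37.80·12.00 + 0.4300·2470)/38.23 = 39.65 mg/L.
Outfall 2: combined Q = 39.29 m³/s; C = (38.23·39.65 + 1.060·649.0)/39.29 = 56.09 mg/L.
Outfall 3: combined Q = 42.04 m³/s; C = (39.29·56.09 + 2.750·829.0)/42.04 = 106.6 mg/L.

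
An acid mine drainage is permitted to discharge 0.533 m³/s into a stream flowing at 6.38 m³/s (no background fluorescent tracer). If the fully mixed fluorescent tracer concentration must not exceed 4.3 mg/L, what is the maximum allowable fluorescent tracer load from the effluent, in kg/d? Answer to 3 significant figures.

2570 kg/d

Mass balance at the limit: 6.380·0 + 0.5330·Cₑ = 6.913·4.3 → Cₑ = 55.77 mg/L.
Load = 0.5330 m³/s × 55.77 g/m³ × 86 400 s/d = 2568 kg/d.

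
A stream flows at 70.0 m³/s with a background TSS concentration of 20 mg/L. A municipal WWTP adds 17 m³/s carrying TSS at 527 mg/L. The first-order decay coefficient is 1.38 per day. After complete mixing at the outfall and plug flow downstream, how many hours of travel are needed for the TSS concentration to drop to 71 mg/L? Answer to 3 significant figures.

8.99 h

Mixed concentration C = ΣQC/ΣQ = (70.00·20.00 + 17.00·527.0) / 87.00 = 10360/87.00 = 119.1 mg/L.
119.1·exp(−k·t) = 71 → t = ln(119.1/71)/k = 32370 s = 8.992 h.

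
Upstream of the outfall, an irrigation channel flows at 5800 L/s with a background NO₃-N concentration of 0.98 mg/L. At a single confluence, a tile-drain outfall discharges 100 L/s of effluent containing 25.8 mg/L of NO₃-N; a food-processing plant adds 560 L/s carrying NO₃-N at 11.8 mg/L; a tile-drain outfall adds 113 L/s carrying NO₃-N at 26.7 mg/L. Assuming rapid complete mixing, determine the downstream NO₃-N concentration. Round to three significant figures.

Conservation of mass: C = (5800·0.9800 + 100.0·25.80 + 560.0·11.80 + 113.0·26.70) / 6573 = 17890/6573 = 2.722 mg/L.

2.72 mg/L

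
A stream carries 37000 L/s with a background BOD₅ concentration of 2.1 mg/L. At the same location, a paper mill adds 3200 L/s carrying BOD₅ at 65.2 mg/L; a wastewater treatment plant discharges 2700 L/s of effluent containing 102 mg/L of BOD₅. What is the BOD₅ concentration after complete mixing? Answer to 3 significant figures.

Mass balance: C = (37000·2.100 + 3200·65.20 + 2700·102.0) / 42900 = 561700/42900 = 13.09 mg/L.

13.1 mg/L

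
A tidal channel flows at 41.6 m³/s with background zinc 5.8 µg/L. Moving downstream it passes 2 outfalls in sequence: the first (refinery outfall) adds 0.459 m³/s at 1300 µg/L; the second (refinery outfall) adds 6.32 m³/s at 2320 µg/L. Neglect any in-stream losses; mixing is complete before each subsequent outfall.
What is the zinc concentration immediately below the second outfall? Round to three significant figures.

Below outfall 1: Q → 42.06 m³/s, C = (41.60·5.800 + 0.4590·1300)/42.06 = 19.92 µg/L.
Below outfall 2: Q → 48.38 m³/s, C = (42.06·19.92 + 6.320·2320)/48.38 = 320.4 µg/L.

320 µg/L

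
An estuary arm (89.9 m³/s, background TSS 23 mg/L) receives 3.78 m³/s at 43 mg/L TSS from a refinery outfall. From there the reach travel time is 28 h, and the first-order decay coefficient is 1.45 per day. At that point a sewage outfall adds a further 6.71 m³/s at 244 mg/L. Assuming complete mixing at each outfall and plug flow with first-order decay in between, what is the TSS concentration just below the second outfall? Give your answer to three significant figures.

20.4 mg/L

Conservation of mass: C = (89.90·23.00 + 3.780·43.00) / 93.68 = 2230/93.68 = 23.81 mg/L; combined flow 93.68 m³/s.
After decay, C = 23.81 × e^(−kt) = 23.81 × 0.1842 = 4.386 mg/L.
Second outfall: C = (93.68·4.386 + 6.710·244.0)/100.4 = 20.40 mg/L.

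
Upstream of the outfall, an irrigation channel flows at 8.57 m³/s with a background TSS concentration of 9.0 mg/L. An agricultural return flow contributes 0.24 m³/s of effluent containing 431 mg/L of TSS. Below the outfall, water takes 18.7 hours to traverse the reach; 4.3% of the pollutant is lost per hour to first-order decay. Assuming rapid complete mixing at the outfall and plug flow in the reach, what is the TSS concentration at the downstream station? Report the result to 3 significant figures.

9.01 mg/L

Mixed concentration C = ΣQC/ΣQ = (8.570·9.000 + 0.2400·431.0) / 8.810 = 180.6/8.810 = 20.50 mg/L.
4.3%/h lost → k = −ln(1 − 0.043) = 0.04395 h⁻¹.
After decay, C = 20.50 × e^(−kt) = 20.50 × 0.4396 = 9.010 mg/L.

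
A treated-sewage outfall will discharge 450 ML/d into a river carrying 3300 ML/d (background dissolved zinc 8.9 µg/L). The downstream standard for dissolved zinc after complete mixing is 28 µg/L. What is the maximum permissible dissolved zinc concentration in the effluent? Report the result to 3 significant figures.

At the limit, (Qr·Cr + Qe·Cₑ)/(Qr + Qe) = 28:
Cₑ = (3750·28 − 3300·8.900) / 450.0 = 168.1 µg/L.

168 µg/L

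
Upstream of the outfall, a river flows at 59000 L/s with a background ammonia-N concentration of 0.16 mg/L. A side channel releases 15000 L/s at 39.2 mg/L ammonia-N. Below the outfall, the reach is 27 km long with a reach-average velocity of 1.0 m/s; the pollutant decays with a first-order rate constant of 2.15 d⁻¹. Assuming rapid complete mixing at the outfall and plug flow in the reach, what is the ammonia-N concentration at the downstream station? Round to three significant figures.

4.12 mg/L

Conservation of mass: C = (59000·0.1600 + 15000·39.20) / 74000 = 597400/74000 = 8.074 mg/L.
Travel time t = 27·1000 / 1.0 = 27000 s = 7.500 h.
After decay, C = 8.074 × e^(−kt) = 8.074 × 0.5108 = 4.124 mg/L.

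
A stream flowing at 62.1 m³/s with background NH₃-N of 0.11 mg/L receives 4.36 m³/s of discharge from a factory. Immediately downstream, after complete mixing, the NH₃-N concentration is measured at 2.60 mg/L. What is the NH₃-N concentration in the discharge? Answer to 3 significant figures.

38.1 mg/L

Mass balance: 62.10·0.1100 + 4.360·Cₑ = 66.46·2.600
→ Cₑ = (66.46·2.600 − 62.10·0.1100) / 4.360 = 38.07 mg/L.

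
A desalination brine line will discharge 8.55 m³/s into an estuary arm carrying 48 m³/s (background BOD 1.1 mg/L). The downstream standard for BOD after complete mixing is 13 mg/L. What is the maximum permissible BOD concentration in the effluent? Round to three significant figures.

At the limit, (Qr·Cr + Qe·Cₑ)/(Qr + Qe) = 13:
Cₑ = (56.55·13 − 48.00·1.100) / 8.550 = 79.81 mg/L.

79.8 mg/L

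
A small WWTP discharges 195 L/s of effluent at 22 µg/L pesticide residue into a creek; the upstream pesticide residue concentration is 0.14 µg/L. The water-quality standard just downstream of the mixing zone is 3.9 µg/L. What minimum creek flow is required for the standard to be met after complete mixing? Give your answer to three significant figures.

Set C_mix = 3.9: (Q·0.1400 + 195.0·22.00) / (Q + 195.0) = 3.9
→ Q = 195.0·(22.00 − 3.9)/(3.9 − 0.1400) = 938.7 L/s.

939 L/s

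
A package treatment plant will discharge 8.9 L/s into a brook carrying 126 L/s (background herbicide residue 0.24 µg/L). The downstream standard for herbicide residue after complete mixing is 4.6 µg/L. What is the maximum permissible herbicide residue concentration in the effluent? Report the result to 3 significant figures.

At the limit, (Qr·Cr + Qe·Cₑ)/(Qr + Qe) = 4.6:
Cₑ = (134.9·4.6 − 126.0·0.2400) / 8.900 = 66.33 µg/L.

66.3 µg/L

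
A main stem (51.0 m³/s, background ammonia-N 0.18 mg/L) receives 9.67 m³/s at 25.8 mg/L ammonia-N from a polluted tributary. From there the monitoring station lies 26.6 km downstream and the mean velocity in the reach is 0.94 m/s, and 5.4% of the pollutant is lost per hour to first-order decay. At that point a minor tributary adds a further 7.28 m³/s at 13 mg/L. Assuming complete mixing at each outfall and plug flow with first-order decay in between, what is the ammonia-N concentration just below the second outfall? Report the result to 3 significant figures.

3.85 mg/L

Mixed concentration C = ΣQC/ΣQ = (51.00·0.1800 + 9.670·25.80) / 60.67 = 258.7/60.67 = 4.263 mg/L; combined flow 60.67 m³/s.
Travel time t = 26.6·1000 / 0.94 = 28300 s = 7.861 h.
5.4%/h lost → k = −ln(1 − 0.054) = 0.05551 h⁻¹.
First-order decay: C = 4.263·exp(−k·t) = 4.263·0.6464 = 2.756 mg/L.
Second outfall: C = (60.67·2.756 + 7.280·13.00)/67.95 = 3.853 mg/L.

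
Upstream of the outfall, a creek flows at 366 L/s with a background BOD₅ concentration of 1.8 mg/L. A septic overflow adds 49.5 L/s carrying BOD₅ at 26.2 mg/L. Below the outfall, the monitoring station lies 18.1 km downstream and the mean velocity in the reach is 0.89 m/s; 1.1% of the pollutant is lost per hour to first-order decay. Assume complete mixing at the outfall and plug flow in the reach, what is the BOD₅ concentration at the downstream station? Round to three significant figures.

4.42 mg/L

Mixed concentration C = ΣQC/ΣQ = (366.0·1.800 + 49.50·26.20) / 415.5 = 1956/415.5 = 4.707 mg/L.
Travel time t = 18.1·1000 / 0.89 = 20340 s = 5.649 h.
1.1%/h lost → k = −ln(1 − 0.011) = 0.01106 h⁻¹.
Applying C = C₀e^(−kt): 4.707 × 0.9394 = 4.422 mg/L.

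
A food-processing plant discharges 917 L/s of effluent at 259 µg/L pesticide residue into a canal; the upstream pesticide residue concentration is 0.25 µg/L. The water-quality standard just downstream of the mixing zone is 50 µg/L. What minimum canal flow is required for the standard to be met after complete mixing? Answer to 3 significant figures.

3850 L/s

Set C_mix = 50: (Q·0.2500 + 917.0·259.0) / (Q + 917.0) = 50
→ Q = 917.0·(259.0 − 50)/(50 − 0.2500) = 3852 L/s.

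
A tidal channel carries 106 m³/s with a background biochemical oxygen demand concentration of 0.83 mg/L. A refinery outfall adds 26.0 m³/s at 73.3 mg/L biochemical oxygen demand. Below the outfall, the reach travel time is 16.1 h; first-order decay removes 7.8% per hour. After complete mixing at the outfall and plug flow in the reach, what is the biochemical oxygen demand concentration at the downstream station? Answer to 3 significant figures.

Mass balance: C = (106.0·0.8300 + 26.00·73.30) / 132.0 = 1994/132.0 = 15.10 mg/L.
7.8%/h lost → k = −ln(1 − 0.078) = 0.08121 h⁻¹.
After decay, C = 15.10 × e^(−kt) = 15.10 × 0.2705 = 4.086 mg/L.

4.09 mg/L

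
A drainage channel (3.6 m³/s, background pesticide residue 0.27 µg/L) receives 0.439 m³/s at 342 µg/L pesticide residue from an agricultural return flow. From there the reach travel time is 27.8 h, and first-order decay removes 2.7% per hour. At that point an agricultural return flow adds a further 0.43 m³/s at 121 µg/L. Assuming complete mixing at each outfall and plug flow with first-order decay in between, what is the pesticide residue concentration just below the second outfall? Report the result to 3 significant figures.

27.4 µg/L

After mixing, C = (3.600·0.2700 + 0.4390·342.0) / 4.039 = 151.1/4.039 = 37.41 µg/L; combined flow 4.039 m³/s.
2.7%/h lost → k = −ln(1 − 0.027) = 0.02737 h⁻¹.
Applying C = C₀e^(−kt): 37.41 × 0.4672 = 17.48 µg/L.
Second outfall: C = (4.039·17.48 + 0.4300·121.0)/4.469 = 27.44 µg/L.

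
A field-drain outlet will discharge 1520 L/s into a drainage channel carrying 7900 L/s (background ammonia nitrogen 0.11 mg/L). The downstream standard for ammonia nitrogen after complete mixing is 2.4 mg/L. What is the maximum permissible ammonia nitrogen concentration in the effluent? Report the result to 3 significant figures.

At the limit, (Qr·Cr + Qe·Cₑ)/(Qr + Qe) = 2.4:
Cₑ = (9420·2.4 − 7900·0.1100) / 1520 = 14.30 mg/L.

14.3 mg/L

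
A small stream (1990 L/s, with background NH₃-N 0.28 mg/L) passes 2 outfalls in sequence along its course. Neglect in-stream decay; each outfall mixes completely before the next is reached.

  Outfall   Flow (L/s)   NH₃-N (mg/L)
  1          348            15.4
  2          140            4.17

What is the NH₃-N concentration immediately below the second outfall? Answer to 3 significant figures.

2.62 mg/L

Below outfall 1: Q → 2338 L/s, C = (1990·0.2800 + 348.0·15.40)/2338 = 2.531 mg/L.
Below outfall 2: Q → 2478 L/s, C = (2338·2.531 + 140.0·4.170)/2478 = 2.623 mg/L.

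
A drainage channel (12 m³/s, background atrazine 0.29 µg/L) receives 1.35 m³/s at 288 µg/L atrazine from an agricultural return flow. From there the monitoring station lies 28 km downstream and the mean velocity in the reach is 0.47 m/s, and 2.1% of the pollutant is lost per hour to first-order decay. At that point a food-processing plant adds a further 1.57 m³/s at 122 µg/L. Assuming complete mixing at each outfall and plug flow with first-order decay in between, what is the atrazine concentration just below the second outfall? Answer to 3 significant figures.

Flow-weighted average: C = (12.00·0.2900 + 1.350·288.0) / 13.35 = 392.3/13.35 = 29.38 µg/L; combined flow 13.35 m³/s.
Travel time t = 28·1000 / 0.47 = 59570 s = 16.55 h.
2.1%/h lost → k = −ln(1 − 0.021) = 0.02122 h⁻¹.
Applying C = C₀e^(−kt): 29.38 × 0.7038 = 20.68 µg/L.
Second outfall: C = (13.35·20.68 + 1.570·122.0)/14.92 = 31.34 µg/L.

31.3 µg/L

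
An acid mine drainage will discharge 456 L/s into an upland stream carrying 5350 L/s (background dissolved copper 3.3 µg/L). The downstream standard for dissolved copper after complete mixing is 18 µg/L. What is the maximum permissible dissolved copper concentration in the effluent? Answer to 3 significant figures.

At the limit, (Qr·Cr + Qe·Cₑ)/(Qr + Qe) = 18:
Cₑ = (5806·18 − 5350·3.300) / 456.0 = 190.5 µg/L.

190 µg/L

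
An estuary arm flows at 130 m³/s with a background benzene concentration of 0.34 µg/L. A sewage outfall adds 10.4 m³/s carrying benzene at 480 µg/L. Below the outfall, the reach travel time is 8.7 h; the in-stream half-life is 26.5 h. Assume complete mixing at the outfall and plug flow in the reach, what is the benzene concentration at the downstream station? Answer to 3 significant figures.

28.6 µg/L

After mixing, C = (130.0·0.3400 + 10.40·480.0) / 140.4 = 5036/140.4 = 35.87 µg/L.
Half-life 26.5 h → k = ln 2 / 26.5 = 0.02616 h⁻¹ = 0.6278 d⁻¹.
Applying C = C₀e^(−kt): 35.87 × 0.7965 = 28.57 µg/L.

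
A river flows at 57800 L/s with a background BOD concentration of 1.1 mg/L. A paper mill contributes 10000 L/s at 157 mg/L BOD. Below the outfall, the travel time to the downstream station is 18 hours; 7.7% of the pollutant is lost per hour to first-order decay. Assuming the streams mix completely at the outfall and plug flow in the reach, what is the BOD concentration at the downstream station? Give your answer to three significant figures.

Conservation of mass: C = (57800·1.100 + 10000·157.0) / 67800 = 1634000/67800 = 24.09 mg/L.
7.7%/h lost → k = −ln(1 − 0.077) = 0.08013 h⁻¹.
Decay over the reach: 24.09·exp(−kt) = 24.09·0.2364 = 5.696 mg/L.

5.70 mg/L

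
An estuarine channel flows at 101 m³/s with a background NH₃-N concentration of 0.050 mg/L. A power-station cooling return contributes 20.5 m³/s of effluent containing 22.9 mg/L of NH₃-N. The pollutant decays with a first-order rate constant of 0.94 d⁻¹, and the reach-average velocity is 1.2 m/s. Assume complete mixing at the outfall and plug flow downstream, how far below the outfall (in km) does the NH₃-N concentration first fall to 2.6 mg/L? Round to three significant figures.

Mass balance: C = (101.0·0.05000 + 20.50·22.90) / 121.5 = 474.5/121.5 = 3.905 mg/L.
Set 3.905·exp(−k·t) = 2.6 → t = ln(3.905/2.6)/k = 37390 s = 10.39 h.
Distance = v·t = 1.2·37390 = 44870 m = 44.87 km.

44.9 km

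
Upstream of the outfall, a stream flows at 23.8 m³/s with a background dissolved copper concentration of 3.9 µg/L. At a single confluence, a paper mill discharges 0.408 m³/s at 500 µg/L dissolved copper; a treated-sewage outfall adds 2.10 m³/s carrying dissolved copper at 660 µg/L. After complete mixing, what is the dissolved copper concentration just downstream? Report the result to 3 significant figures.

64.0 µg/L

Mixed concentration C = ΣQC/ΣQ = (23.80·3.900 + 0.4080·500.0 + 2.100·660.0) / 26.31 = 1683/26.31 = 63.97 µg/L.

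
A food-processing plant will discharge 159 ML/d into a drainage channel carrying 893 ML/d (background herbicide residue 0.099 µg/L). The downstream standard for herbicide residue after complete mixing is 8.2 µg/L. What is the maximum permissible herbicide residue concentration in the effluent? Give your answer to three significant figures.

At the limit, (Qr·Cr + Qe·Cₑ)/(Qr + Qe) = 8.2:
Cₑ = (1052·8.2 − 893.0·0.09900) / 159.0 = 53.70 µg/L.

53.7 µg/L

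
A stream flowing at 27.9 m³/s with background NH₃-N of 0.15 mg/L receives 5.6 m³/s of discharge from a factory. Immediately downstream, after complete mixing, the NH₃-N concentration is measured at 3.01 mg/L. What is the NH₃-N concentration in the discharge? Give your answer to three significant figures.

17.3 mg/L

Mass balance: 27.90·0.1500 + 5.600·Cₑ = 33.50·3.010
→ Cₑ = (33.50·3.010 − 27.90·0.1500) / 5.600 = 17.26 mg/L.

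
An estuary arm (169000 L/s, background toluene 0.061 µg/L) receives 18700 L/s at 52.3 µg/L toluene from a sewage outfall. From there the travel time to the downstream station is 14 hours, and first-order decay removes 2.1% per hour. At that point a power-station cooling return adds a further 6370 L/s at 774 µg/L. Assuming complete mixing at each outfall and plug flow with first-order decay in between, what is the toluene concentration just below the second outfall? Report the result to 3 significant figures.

Conservation of mass: C = (169000·0.06100 + 18700·52.30) / 187700 = 988300/187700 = 5.265 µg/L; combined flow 187700 L/s.
2.1%/h lost → k = −ln(1 − 0.021) = 0.02122 h⁻¹.
After decay, C = 5.265 × e^(−kt) = 5.265 × 0.7429 = 3.912 µg/L.
Second outfall: C = (187700·3.912 + 6370·774.0)/194100 = 29.19 µg/L.

29.2 µg/L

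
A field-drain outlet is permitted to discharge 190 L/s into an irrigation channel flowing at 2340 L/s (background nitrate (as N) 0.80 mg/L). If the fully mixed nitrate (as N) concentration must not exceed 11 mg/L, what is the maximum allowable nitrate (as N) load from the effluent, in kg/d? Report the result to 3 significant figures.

2240 kg/d

Mass balance at the limit: 2340·0.8000 + 190.0·Cₑ = 2530·11 → Cₑ = 136.6 mg/L.
190.0 L/s = 0.1900 m³/s. Load = 0.1900 m³/s × 136.6 g/m³ × 86 400 s/d = 2243 kg/d.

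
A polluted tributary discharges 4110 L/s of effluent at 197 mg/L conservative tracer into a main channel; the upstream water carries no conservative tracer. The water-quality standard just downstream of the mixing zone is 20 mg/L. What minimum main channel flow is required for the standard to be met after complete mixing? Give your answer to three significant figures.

Set C_mix = 20: (Q·0 + 4110·197.0) / (Q + 4110) = 20
→ Q = 4110·(197.0 − 20)/(20 − 0) = 36370 L/s.

36400 L/s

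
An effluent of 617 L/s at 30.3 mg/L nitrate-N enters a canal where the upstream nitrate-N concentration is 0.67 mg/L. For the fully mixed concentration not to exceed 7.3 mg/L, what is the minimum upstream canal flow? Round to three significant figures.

2140 L/s

Set C_mix = 7.3: (Q·0.6700 + 617.0·30.30) / (Q + 617.0) = 7.3
→ Q = 617.0·(30.30 − 7.3)/(7.3 − 0.6700) = 2140 L/s.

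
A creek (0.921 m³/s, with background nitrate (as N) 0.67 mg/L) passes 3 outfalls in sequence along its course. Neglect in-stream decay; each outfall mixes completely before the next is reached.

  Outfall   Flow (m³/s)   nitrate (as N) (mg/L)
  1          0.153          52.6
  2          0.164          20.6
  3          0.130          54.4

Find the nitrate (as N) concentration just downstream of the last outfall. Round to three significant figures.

14.0 mg/L

After outfall 1: Q = 0.9210 + 0.1530 = 1.074 m³/s; C = (0.9210·0.6700 + 0.1530·52.60)/1.074 = 8.068 mg/L.
After outfall 2: Q = 1.074 + 0.1640 = 1.238 m³/s; C = (1.074·8.068 + 0.1640·20.60)/1.238 = 9.728 mg/L.
After outfall 3: Q = 1.238 + 0.1300 = 1.368 m³/s; C = (1.238·9.728 + 0.1300·54.40)/1.368 = 13.97 mg/L.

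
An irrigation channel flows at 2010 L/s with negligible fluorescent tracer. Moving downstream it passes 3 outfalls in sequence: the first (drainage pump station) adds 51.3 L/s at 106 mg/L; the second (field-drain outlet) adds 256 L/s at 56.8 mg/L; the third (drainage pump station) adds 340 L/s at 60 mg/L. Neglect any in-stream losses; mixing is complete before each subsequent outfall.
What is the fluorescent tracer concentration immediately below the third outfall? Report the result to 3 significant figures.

After outfall 1: Q = 2010 + 51.30 = 2061 L/s; C = (2010·0 + 51.30·106.0)/2061 = 2.638 mg/L.
After outfall 2: Q = 2061 + 256.0 = 2317 L/s; C = (2061·2.638 + 256.0·56.80)/2317 = 8.621 mg/L.
After outfall 3: Q = 2317 + 340.0 = 2657 L/s; C = (2317·8.621 + 340.0·60.00)/2657 = 15.20 mg/L.

15.2 mg/L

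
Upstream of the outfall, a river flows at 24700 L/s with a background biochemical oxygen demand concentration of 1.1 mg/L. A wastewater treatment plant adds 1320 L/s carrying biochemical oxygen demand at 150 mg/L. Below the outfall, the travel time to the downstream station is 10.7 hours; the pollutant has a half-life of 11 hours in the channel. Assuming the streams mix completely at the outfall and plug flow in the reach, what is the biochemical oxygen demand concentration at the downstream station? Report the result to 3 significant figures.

4.41 mg/L

Mass balance: C = (24700·1.100 + 1320·150.0) / 26020 = 225200/26020 = 8.654 mg/L.
Half-life 11 h → k = ln 2 / 11 = 0.06301 h⁻¹ = 1.512 d⁻¹.
Applying C = C₀e^(−kt): 8.654 × 0.5095 = 4.409 mg/L.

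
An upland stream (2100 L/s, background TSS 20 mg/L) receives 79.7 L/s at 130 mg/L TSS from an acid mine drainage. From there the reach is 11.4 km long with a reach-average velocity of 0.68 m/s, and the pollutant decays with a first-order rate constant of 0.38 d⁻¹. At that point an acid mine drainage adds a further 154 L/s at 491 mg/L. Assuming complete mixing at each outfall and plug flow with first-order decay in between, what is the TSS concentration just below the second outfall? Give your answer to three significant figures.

Flow-weighted average: C = (2100·20.00 + 79.70·130.0) / 2180 = 52360/2180 = 24.02 mg/L; combined flow 2180 L/s.
Travel time t = 11.4·1000 / 0.68 = 16760 s = 4.657 h.
First-order decay: C = 24.02·exp(−k·t) = 24.02·0.9289 = 22.31 mg/L.
At the second outfall, C = (2180·22.31 + 154.0·491.0) / (2180 + 154.0) = 53.24 mg/L.

53.2 mg/L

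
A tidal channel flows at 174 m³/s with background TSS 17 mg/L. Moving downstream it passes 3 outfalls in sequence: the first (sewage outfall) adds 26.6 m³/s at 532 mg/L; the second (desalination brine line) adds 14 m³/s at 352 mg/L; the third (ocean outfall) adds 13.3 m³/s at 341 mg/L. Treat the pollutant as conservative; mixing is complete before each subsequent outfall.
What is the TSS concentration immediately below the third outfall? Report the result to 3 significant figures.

After outfall 1: Q = 174.0 + 26.60 = 200.6 m³/s; C = (174.0·17.00 + 26.60·532.0)/200.6 = 85.29 mg/L.
After outfall 2: Q = 200.6 + 14.00 = 214.6 m³/s; C = (200.6·85.29 + 14.00·352.0)/214.6 = 102.7 mg/L.
After outfall 3: Q = 214.6 + 13.30 = 227.9 m³/s; C = (214.6·102.7 + 13.30·341.0)/227.9 = 116.6 mg/L.

117 mg/L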